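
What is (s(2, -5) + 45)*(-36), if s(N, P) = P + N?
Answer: -1512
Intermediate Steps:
s(N, P) = N + P
(s(2, -5) + 45)*(-36) = ((2 - 5) + 45)*(-36) = (-3 + 45)*(-36) = 42*(-36) = -1512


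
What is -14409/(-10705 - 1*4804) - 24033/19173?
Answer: -32154680/99118019 ≈ -0.32441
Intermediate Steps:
-14409/(-10705 - 1*4804) - 24033/19173 = -14409/(-10705 - 4804) - 24033*1/19173 = -14409/(-15509) - 8011/6391 = -14409*(-1/15509) - 8011/6391 = 14409/15509 - 8011/6391 = -32154680/99118019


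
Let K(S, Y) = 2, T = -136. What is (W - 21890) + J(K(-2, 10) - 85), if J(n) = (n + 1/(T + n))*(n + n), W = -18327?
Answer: -5789975/219 ≈ -26438.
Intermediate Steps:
J(n) = 2*n*(n + 1/(-136 + n)) (J(n) = (n + 1/(-136 + n))*(n + n) = (n + 1/(-136 + n))*(2*n) = 2*n*(n + 1/(-136 + n)))
(W - 21890) + J(K(-2, 10) - 85) = (-18327 - 21890) + 2*(2 - 85)*(1 + (2 - 85)² - 136*(2 - 85))/(-136 + (2 - 85)) = -40217 + 2*(-83)*(1 + (-83)² - 136*(-83))/(-136 - 83) = -40217 + 2*(-83)*(1 + 6889 + 11288)/(-219) = -40217 + 2*(-83)*(-1/219)*18178 = -40217 + 3017548/219 = -5789975/219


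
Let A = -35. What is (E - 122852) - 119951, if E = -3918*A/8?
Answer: -902647/4 ≈ -2.2566e+5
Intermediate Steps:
E = 68565/4 (E = -(-137130)/8 = -3918*(-35/8) = 68565/4 ≈ 17141.)
(E - 122852) - 119951 = (68565/4 - 122852) - 119951 = -422843/4 - 119951 = -902647/4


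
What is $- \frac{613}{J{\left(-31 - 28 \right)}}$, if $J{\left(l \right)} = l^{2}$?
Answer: $- \frac{613}{3481} \approx -0.1761$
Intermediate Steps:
$- \frac{613}{J{\left(-31 - 28 \right)}} = - \frac{613}{\left(-31 - 28\right)^{2}} = - \frac{613}{\left(-59\right)^{2}} = - \frac{613}{3481}$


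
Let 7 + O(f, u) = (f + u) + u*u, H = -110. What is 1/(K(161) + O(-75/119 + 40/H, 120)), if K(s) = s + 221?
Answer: 1309/19496254 ≈ 6.7141e-5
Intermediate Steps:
K(s) = 221 + s
O(f, u) = -7 + f + u + u² (O(f, u) = -7 + ((f + u) + u*u) = -7 + ((f + u) + u²) = -7 + (f + u + u²) = -7 + f + u + u²)
1/(K(161) + O(-75/119 + 40/H, 120)) = 1/((221 + 161) + (-7 + (-75/119 + 40/(-110)) + 120 + 120²)) = 1/(382 + (-7 + (-75*1/119 + 40*(-1/110)) + 120 + 14400)) = 1/(382 + (-7 + (-75/119 - 4/11) + 120 + 14400)) = 1/(382 + (-7 - 1301/1309 + 120 + 14400)) = 1/(382 + 18996216/1309) = 1/(19496254/1309) = 1309/19496254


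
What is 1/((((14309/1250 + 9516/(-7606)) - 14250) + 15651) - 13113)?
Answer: -4753750/55627450373 ≈ -8.5457e-5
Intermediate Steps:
1/((((14309/1250 + 9516/(-7606)) - 14250) + 15651) - 13113) = 1/((((14309*(1/1250) + 9516*(-1/7606)) - 14250) + 15651) - 13113) = 1/((((14309/1250 - 4758/3803) - 14250) + 15651) - 13113) = 1/(((48469627/4753750 - 14250) + 15651) - 13113) = 1/((-67692467873/4753750 + 15651) - 13113) = 1/(6708473377/4753750 - 13113) = 1/(-55627450373/4753750) = -4753750/55627450373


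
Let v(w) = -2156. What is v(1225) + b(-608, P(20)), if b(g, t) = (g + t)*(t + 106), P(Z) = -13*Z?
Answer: 131516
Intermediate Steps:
b(g, t) = (106 + t)*(g + t) (b(g, t) = (g + t)*(106 + t) = (106 + t)*(g + t))
v(1225) + b(-608, P(20)) = -2156 + ((-13*20)² + 106*(-608) + 106*(-13*20) - (-7904)*20) = -2156 + ((-260)² - 64448 + 106*(-260) - 608*(-260)) = -2156 + (67600 - 64448 - 27560 + 158080) = -2156 + 133672 = 131516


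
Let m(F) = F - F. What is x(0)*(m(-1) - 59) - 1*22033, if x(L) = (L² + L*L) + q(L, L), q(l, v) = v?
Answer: -22033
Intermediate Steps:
x(L) = L + 2*L² (x(L) = (L² + L*L) + L = (L² + L²) + L = 2*L² + L = L + 2*L²)
m(F) = 0
x(0)*(m(-1) - 59) - 1*22033 = (0*(1 + 2*0))*(0 - 59) - 1*22033 = (0*(1 + 0))*(-59) - 22033 = (0*1)*(-59) - 22033 = 0*(-59) - 22033 = 0 - 22033 = -22033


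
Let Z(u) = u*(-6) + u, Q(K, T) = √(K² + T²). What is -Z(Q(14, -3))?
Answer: 5*√205 ≈ 71.589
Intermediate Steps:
Z(u) = -5*u (Z(u) = -6*u + u = -5*u)
-Z(Q(14, -3)) = -(-5)*√(14² + (-3)²) = -(-5)*√(196 + 9) = -(-5)*√205 = 5*√205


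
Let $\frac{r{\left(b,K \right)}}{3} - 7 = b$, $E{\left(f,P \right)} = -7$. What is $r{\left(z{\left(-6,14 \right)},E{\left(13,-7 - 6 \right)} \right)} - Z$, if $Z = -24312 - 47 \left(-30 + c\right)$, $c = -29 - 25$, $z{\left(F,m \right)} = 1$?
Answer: $20388$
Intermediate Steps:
$c = -54$
$r{\left(b,K \right)} = 21 + 3 b$
$Z = -20364$ ($Z = -24312 - 47 \left(-30 - 54\right) = -24312 - 47 \left(-84\right) = -24312 - -3948 = -24312 + 3948 = -20364$)
$r{\left(z{\left(-6,14 \right)},E{\left(13,-7 - 6 \right)} \right)} - Z = \left(21 + 3 \cdot 1\right) - -20364 = \left(21 + 3\right) + 20364 = 24 + 20364 = 20388$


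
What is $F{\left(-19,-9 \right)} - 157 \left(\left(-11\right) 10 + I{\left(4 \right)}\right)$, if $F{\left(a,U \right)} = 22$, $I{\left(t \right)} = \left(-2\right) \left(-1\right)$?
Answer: $16978$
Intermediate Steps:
$I{\left(t \right)} = 2$
$F{\left(-19,-9 \right)} - 157 \left(\left(-11\right) 10 + I{\left(4 \right)}\right) = 22 - 157 \left(\left(-11\right) 10 + 2\right) = 22 - 157 \left(-110 + 2\right) = 22 - -16956 = 22 + 16956 = 16978$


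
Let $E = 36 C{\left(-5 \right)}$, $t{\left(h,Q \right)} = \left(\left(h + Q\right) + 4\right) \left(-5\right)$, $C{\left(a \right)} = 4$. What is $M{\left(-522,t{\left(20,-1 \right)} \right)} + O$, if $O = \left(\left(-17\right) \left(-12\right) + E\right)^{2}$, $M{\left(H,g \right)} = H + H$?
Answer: $120060$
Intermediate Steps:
$t{\left(h,Q \right)} = -20 - 5 Q - 5 h$ ($t{\left(h,Q \right)} = \left(\left(Q + h\right) + 4\right) \left(-5\right) = \left(4 + Q + h\right) \left(-5\right) = -20 - 5 Q - 5 h$)
$M{\left(H,g \right)} = 2 H$
$E = 144$ ($E = 36 \cdot 4 = 144$)
$O = 121104$ ($O = \left(\left(-17\right) \left(-12\right) + 144\right)^{2} = \left(204 + 144\right)^{2} = 348^{2} = 121104$)
$M{\left(-522,t{\left(20,-1 \right)} \right)} + O = 2 \left(-522\right) + 121104 = -1044 + 121104 = 120060$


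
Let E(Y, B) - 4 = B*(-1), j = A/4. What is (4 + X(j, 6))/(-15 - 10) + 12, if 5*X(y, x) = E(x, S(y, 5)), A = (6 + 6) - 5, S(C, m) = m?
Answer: 1481/125 ≈ 11.848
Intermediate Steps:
A = 7 (A = 12 - 5 = 7)
j = 7/4 ≈ 1.7500
E(Y, B) = 4 - B (E(Y, B) = 4 + B*(-1) = 4 - B)
X(y, x) = -⅕ (X(y, x) = (4 - 1*5)/5 = (4 - 5)/5 = (⅕)*(-1) = -⅕)
(4 + X(j, 6))/(-15 - 10) + 12 = (4 - ⅕)/(-15 - 10) + 12 = (19/5)/(-25) + 12 = -1/25*19/5 + 12 = -19/125 + 12 = 1481/125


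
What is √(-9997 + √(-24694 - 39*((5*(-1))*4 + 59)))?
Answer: √(-9997 + 7*I*√535) ≈ 0.8096 + 99.988*I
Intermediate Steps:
√(-9997 + √(-24694 - 39*((5*(-1))*4 + 59))) = √(-9997 + √(-24694 - 39*(-5*4 + 59))) = √(-9997 + √(-24694 - 39*(-20 + 59))) = √(-9997 + √(-24694 - 39*39)) = √(-9997 + √(-24694 - 1521)) = √(-9997 + √(-26215)) = √(-9997 + 7*I*√535)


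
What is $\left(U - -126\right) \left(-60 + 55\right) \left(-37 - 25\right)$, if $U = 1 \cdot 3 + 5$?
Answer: $41540$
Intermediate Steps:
$U = 8$ ($U = 3 + 5 = 8$)
$\left(U - -126\right) \left(-60 + 55\right) \left(-37 - 25\right) = \left(8 - -126\right) \left(-60 + 55\right) \left(-37 - 25\right) = \left(8 + 126\right) \left(\left(-5\right) \left(-62\right)\right) = 134 \cdot 310 = 41540$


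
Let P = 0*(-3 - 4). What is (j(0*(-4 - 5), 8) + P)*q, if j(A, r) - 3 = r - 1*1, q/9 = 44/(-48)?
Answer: -165/2 ≈ -82.500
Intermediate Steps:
q = -33/4 (q = 9*(44/(-48)) = 9*(44*(-1/48)) = 9*(-11/12) = -33/4 ≈ -8.2500)
j(A, r) = 2 + r (j(A, r) = 3 + (r - 1*1) = 3 + (r - 1) = 3 + (-1 + r) = 2 + r)
P = 0 (P = 0*(-7) = 0)
(j(0*(-4 - 5), 8) + P)*q = ((2 + 8) + 0)*(-33/4) = (10 + 0)*(-33/4) = 10*(-33/4) = -165/2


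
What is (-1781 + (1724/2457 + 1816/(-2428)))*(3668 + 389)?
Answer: -10776408801853/1491399 ≈ -7.2257e+6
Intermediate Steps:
(-1781 + (1724/2457 + 1816/(-2428)))*(3668 + 389) = (-1781 + (1724*(1/2457) + 1816*(-1/2428)))*4057 = (-1781 + (1724/2457 - 454/607))*4057 = (-1781 - 69010/1491399)*4057 = -2656250629/1491399*4057 = -10776408801853/1491399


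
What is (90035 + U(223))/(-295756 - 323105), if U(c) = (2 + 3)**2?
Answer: -30020/206287 ≈ -0.14553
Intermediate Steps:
U(c) = 25 (U(c) = 5**2 = 25)
(90035 + U(223))/(-295756 - 323105) = (90035 + 25)/(-295756 - 323105) = 90060/(-618861) = 90060*(-1/618861) = -30020/206287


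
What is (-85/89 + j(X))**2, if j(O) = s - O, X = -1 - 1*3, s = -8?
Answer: 194481/7921 ≈ 24.553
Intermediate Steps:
X = -4 (X = -1 - 3 = -4)
j(O) = -8 - O
(-85/89 + j(X))**2 = (-85/89 + (-8 - 1*(-4)))**2 = (-85*1/89 + (-8 + 4))**2 = (-85/89 - 4)**2 = (-441/89)**2 = 194481/7921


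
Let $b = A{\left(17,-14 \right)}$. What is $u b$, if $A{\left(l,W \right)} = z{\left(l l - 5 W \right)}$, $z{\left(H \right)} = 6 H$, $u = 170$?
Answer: $366180$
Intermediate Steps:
$A{\left(l,W \right)} = - 30 W + 6 l^{2}$ ($A{\left(l,W \right)} = 6 \left(l l - 5 W\right) = 6 \left(l^{2} - 5 W\right) = - 30 W + 6 l^{2}$)
$b = 2154$ ($b = \left(-30\right) \left(-14\right) + 6 \cdot 17^{2} = 420 + 6 \cdot 289 = 420 + 1734 = 2154$)
$u b = 170 \cdot 2154 = 366180$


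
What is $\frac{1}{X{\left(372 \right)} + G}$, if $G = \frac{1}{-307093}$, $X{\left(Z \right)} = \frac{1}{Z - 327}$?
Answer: $\frac{13819185}{307048} \approx 45.007$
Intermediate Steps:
$X{\left(Z \right)} = \frac{1}{-327 + Z}$
$G = - \frac{1}{307093} \approx -3.2563 \cdot 10^{-6}$
$\frac{1}{X{\left(372 \right)} + G} = \frac{1}{\frac{1}{-327 + 372} - \frac{1}{307093}} = \frac{1}{\frac{1}{45} - \frac{1}{307093}} = \frac{1}{\frac{307048}{13819185}} = \frac{13819185}{307048}$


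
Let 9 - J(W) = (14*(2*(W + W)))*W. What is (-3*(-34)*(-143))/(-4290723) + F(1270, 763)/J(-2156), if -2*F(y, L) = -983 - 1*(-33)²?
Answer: 1264129965958/372301467950487 ≈ 0.0033954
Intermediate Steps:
J(W) = 9 - 56*W² (J(W) = 9 - 14*(2*(W + W))*W = 9 - 14*(2*(2*W))*W = 9 - 14*(4*W)*W = 9 - 56*W*W = 9 - 56*W²)
F(y, L) = 1036 (F(y, L) = -(-983 - 1*(-33)²)/2 = -(-983 - 1*1089)/2 = -(-983 - 1089)/2 = -½*(-2072) = 1036)
(-3*(-34)*(-143))/(-4290723) + F(1270, 763)/J(-2156) = (-3*(-34)*(-143))/(-4290723) + 1036/(9 - 56*(-2156)²) = (102*(-143))*(-1/4290723) + 1036/(9 - 56*4648336) = -14586*(-1/4290723) + 1036/(9 - 260306816) = 4862/1430241 + 1036/(-260306807) = 4862/1430241 + 1036*(-1/260306807) = 4862/1430241 - 1036/260306807 = 1264129965958/372301467950487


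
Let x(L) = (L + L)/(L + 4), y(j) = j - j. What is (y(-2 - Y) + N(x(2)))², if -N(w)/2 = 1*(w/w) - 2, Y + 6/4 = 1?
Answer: 4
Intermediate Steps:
Y = -½ (Y = -3/2 + 1 = -½ ≈ -0.50000)
y(j) = 0
x(L) = 2*L/(4 + L) (x(L) = (2*L)/(4 + L) = 2*L/(4 + L))
N(w) = 2 (N(w) = -2*(1*(w/w) - 2) = -2*(1*1 - 2) = -2*(1 - 2) = -2*(-1) = 2)
(y(-2 - Y) + N(x(2)))² = (0 + 2)² = 2² = 4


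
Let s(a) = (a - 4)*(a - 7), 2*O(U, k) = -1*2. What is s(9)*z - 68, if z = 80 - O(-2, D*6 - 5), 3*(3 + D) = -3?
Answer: 742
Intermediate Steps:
D = -4 (D = -3 + (1/3)*(-3) = -3 - 1 = -4)
O(U, k) = -1 (O(U, k) = (-1*2)/2 = (1/2)*(-2) = -1)
s(a) = (-7 + a)*(-4 + a) (s(a) = (-4 + a)*(-7 + a) = (-7 + a)*(-4 + a))
z = 81 (z = 80 - 1*(-1) = 80 + 1 = 81)
s(9)*z - 68 = (28 + 9**2 - 11*9)*81 - 68 = (28 + 81 - 99)*81 - 68 = 10*81 - 68 = 810 - 68 = 742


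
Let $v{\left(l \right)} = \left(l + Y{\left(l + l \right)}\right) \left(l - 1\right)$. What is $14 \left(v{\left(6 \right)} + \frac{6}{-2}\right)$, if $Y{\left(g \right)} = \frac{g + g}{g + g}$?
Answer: $448$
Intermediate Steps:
$Y{\left(g \right)} = 1$ ($Y{\left(g \right)} = \frac{2 g}{2 g} = 2 g \frac{1}{2 g} = 1$)
$v{\left(l \right)} = \left(1 + l\right) \left(-1 + l\right)$ ($v{\left(l \right)} = \left(l + 1\right) \left(l - 1\right) = \left(1 + l\right) \left(-1 + l\right)$)
$14 \left(v{\left(6 \right)} + \frac{6}{-2}\right) = 14 \left(\left(-1 + 6^{2}\right) + \frac{6}{-2}\right) = 14 \left(\left(-1 + 36\right) + 6 \left(- \frac{1}{2}\right)\right) = 14 \left(35 - 3\right) = 14 \cdot 32 = 448$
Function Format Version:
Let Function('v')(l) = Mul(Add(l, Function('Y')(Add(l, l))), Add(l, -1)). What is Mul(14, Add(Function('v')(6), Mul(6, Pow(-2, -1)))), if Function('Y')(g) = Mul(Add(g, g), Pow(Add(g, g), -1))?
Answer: 448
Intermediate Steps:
Function('Y')(g) = 1 (Function('Y')(g) = Mul(Mul(2, g), Pow(Mul(2, g), -1)) = Mul(Mul(2, g), Mul(Rational(1, 2), Pow(g, -1))) = 1)
Function('v')(l) = Mul(Add(1, l), Add(-1, l)) (Function('v')(l) = Mul(Add(l, 1), Add(l, -1)) = Mul(Add(1, l), Add(-1, l)))
Mul(14, Add(Function('v')(6), Mul(6, Pow(-2, -1)))) = Mul(14, Add(Add(-1, Pow(6, 2)), Mul(6, Pow(-2, -1)))) = Mul(14, Add(Add(-1, 36), Mul(6, Rational(-1, 2)))) = Mul(14, Add(35, -3)) = Mul(14, 32) = 448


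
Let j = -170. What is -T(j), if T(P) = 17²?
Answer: -289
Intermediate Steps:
T(P) = 289
-T(j) = -1*289 = -289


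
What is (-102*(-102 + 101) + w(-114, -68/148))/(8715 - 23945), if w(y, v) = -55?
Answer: -47/15230 ≈ -0.0030860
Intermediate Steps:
(-102*(-102 + 101) + w(-114, -68/148))/(8715 - 23945) = (-102*(-102 + 101) - 55)/(8715 - 23945) = (-102*(-1) - 55)/(-15230) = (102 - 55)*(-1/15230) = 47*(-1/15230) = -47/15230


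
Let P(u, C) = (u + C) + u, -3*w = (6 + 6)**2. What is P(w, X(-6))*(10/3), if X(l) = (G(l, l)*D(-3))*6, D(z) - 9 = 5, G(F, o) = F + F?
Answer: -3680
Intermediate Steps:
G(F, o) = 2*F
D(z) = 14 (D(z) = 9 + 5 = 14)
X(l) = 168*l (X(l) = ((2*l)*14)*6 = (28*l)*6 = 168*l)
w = -48 (w = -(6 + 6)**2/3 = -1/3*12**2 = -1/3*144 = -48)
P(u, C) = C + 2*u (P(u, C) = (C + u) + u = C + 2*u)
P(w, X(-6))*(10/3) = (168*(-6) + 2*(-48))*(10/3) = (-1008 - 96)*(10*(1/3)) = -1104*10/3 = -3680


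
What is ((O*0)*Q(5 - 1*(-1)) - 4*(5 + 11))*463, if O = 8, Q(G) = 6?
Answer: -29632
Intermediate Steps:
((O*0)*Q(5 - 1*(-1)) - 4*(5 + 11))*463 = ((8*0)*6 - 4*(5 + 11))*463 = (0*6 - 4*16)*463 = (0 - 64)*463 = -64*463 = -29632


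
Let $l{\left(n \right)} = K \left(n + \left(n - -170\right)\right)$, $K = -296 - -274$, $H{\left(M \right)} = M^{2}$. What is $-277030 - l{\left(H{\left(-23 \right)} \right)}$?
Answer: $-250014$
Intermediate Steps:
$K = -22$ ($K = -296 + 274 = -22$)
$l{\left(n \right)} = -3740 - 44 n$ ($l{\left(n \right)} = - 22 \left(n + \left(n - -170\right)\right) = - 22 \left(n + \left(n + 170\right)\right) = - 22 \left(n + \left(170 + n\right)\right) = - 22 \left(170 + 2 n\right) = -3740 - 44 n$)
$-277030 - l{\left(H{\left(-23 \right)} \right)} = -277030 - \left(-3740 - 44 \left(-23\right)^{2}\right) = -277030 - \left(-3740 - 23276\right) = -277030 - -27016 = -277030 + 27016 = -250014$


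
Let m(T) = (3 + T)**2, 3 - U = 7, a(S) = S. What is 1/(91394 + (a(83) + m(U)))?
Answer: 1/91478 ≈ 1.0932e-5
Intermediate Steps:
U = -4 (U = 3 - 1*7 = 3 - 7 = -4)
1/(91394 + (a(83) + m(U))) = 1/(91394 + (83 + (3 - 4)**2)) = 1/(91394 + (83 + (-1)**2)) = 1/(91394 + (83 + 1)) = 1/(91394 + 84) = 1/91478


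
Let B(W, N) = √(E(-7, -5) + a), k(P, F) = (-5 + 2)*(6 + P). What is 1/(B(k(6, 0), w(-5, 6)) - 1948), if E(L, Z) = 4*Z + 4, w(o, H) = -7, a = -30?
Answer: -974/1897375 - I*√46/3794750 ≈ -0.00051334 - 1.7873e-6*I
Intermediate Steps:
E(L, Z) = 4 + 4*Z
k(P, F) = -18 - 3*P (k(P, F) = -3*(6 + P) = -18 - 3*P)
B(W, N) = I*√46 (B(W, N) = √((4 + 4*(-5)) - 30) = √((4 - 20) - 30) = √(-16 - 30) = √(-46) = I*√46)
1/(B(k(6, 0), w(-5, 6)) - 1948) = 1/(I*√46 - 1948) = 1/(-1948 + I*√46)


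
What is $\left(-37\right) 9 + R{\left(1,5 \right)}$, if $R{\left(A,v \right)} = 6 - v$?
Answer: $-332$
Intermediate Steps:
$\left(-37\right) 9 + R{\left(1,5 \right)} = \left(-37\right) 9 + \left(6 - 5\right) = -333 + \left(6 - 5\right) = -333 + 1 = -332$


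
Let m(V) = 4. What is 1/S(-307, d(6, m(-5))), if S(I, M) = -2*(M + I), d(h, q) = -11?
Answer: 1/636 ≈ 0.0015723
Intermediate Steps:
S(I, M) = -2*I - 2*M (S(I, M) = -2*(I + M) = -2*I - 2*M)
1/S(-307, d(6, m(-5))) = 1/(-2*(-307) - 2*(-11)) = 1/(614 + 22) = 1/636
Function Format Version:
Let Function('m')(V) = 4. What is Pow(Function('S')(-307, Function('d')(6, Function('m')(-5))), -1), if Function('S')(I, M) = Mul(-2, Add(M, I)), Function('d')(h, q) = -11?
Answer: Rational(1, 636) ≈ 0.0015723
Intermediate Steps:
Function('S')(I, M) = Add(Mul(-2, I), Mul(-2, M)) (Function('S')(I, M) = Mul(-2, Add(I, M)) = Add(Mul(-2, I), Mul(-2, M)))
Pow(Function('S')(-307, Function('d')(6, Function('m')(-5))), -1) = Pow(Add(Mul(-2, -307), Mul(-2, -11)), -1) = Pow(Add(614, 22), -1) = Pow(636, -1) = Rational(1, 636)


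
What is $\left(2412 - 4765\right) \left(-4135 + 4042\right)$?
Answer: $218829$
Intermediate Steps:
$\left(2412 - 4765\right) \left(-4135 + 4042\right) = \left(-2353\right) \left(-93\right) = 218829$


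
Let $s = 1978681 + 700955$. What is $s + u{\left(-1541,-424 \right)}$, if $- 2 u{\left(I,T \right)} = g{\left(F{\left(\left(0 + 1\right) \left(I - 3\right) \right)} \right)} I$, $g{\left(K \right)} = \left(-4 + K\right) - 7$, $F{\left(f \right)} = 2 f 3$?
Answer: $- \frac{8933503}{2} \approx -4.4668 \cdot 10^{6}$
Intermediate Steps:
$F{\left(f \right)} = 6 f$
$g{\left(K \right)} = -11 + K$
$u{\left(I,T \right)} = - \frac{I \left(-29 + 6 I\right)}{2}$ ($u{\left(I,T \right)} = - \frac{\left(-11 + 6 \left(0 + 1\right) \left(I - 3\right)\right) I}{2} = - \frac{\left(-11 + 6 \cdot 1 \left(-3 + I\right)\right) I}{2} = - \frac{\left(-11 + 6 \left(-3 + I\right)\right) I}{2} = - \frac{\left(-11 + \left(-18 + 6 I\right)\right) I}{2} = - \frac{\left(-29 + 6 I\right) I}{2} = - \frac{I \left(-29 + 6 I\right)}{2}$)
$s = 2679636$
$s + u{\left(-1541,-424 \right)} = 2679636 + \frac{1}{2} \left(-1541\right) \left(29 - -9246\right) = 2679636 + \frac{1}{2} \left(-1541\right) \left(29 + 9246\right) = 2679636 + \frac{1}{2} \left(-1541\right) 9275 = 2679636 - \frac{14292775}{2} = - \frac{8933503}{2}$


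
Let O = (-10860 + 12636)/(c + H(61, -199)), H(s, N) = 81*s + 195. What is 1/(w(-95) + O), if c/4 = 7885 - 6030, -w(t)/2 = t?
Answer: 3139/596854 ≈ 0.0052592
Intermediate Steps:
w(t) = -2*t
H(s, N) = 195 + 81*s
c = 7420 (c = 4*(7885 - 6030) = 4*1855 = 7420)
O = 444/3139 (O = (-10860 + 12636)/(7420 + (195 + 81*61)) = 1776/(7420 + (195 + 4941)) = 1776/(7420 + 5136) = 1776/12556 = 1776*(1/12556) = 444/3139 ≈ 0.14145)
1/(w(-95) + O) = 1/(-2*(-95) + 444/3139) = 1/(190 + 444/3139) = 1/(596854/3139) = 3139/596854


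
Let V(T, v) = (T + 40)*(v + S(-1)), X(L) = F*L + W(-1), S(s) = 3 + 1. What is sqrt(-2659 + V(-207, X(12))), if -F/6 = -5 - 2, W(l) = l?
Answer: 4*I*sqrt(5458) ≈ 295.51*I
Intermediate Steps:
F = 42 (F = -6*(-5 - 2) = -6*(-7) = 42)
S(s) = 4
X(L) = -1 + 42*L (X(L) = 42*L - 1 = -1 + 42*L)
V(T, v) = (4 + v)*(40 + T) (V(T, v) = (T + 40)*(v + 4) = (40 + T)*(4 + v) = (4 + v)*(40 + T))
sqrt(-2659 + V(-207, X(12))) = sqrt(-2659 + (160 + 4*(-207) + 40*(-1 + 42*12) - 207*(-1 + 42*12))) = sqrt(-2659 + (160 - 828 + 40*(-1 + 504) - 207*(-1 + 504))) = sqrt(-2659 + (160 - 828 + 40*503 - 207*503)) = sqrt(-2659 + (160 - 828 + 20120 - 104121)) = sqrt(-2659 - 84669) = sqrt(-87328) = 4*I*sqrt(5458)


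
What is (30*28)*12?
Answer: 10080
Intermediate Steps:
(30*28)*12 = 840*12 = 10080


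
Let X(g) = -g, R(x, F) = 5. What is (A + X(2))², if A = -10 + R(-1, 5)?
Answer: 49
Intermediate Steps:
A = -5 (A = -10 + 5 = -5)
(A + X(2))² = (-5 - 1*2)² = (-5 - 2)² = (-7)² = 49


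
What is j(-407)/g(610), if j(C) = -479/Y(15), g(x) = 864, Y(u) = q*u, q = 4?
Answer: -479/51840 ≈ -0.0092400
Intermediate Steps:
Y(u) = 4*u
j(C) = -479/60 (j(C) = -479/(4*15) = -479/60)
j(-407)/g(610) = -479/60/864 = -479/60*1/864 = -479/51840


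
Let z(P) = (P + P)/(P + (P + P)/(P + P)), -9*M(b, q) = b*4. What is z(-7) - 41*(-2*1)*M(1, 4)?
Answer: -307/9 ≈ -34.111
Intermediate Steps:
M(b, q) = -4*b/9 (M(b, q) = -b*4/9 = -4*b/9)
z(P) = 2*P/(1 + P) (z(P) = (2*P)/(P + (2*P)/((2*P))) = (2*P)/(P + (2*P)*(1/(2*P))) = (2*P)/(P + 1) = (2*P)/(1 + P) = 2*P/(1 + P))
z(-7) - 41*(-2*1)*M(1, 4) = 2*(-7)/(1 - 7) - 41*(-2*1)*(-4/9*1) = 2*(-7)/(-6) - (-82)*(-4)/9 = 2*(-7)*(-⅙) - 41*8/9 = 7/3 - 328/9 = -307/9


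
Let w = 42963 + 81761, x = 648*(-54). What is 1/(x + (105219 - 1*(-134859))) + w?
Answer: 25579146265/205086 ≈ 1.2472e+5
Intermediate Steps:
x = -34992
w = 124724
1/(x + (105219 - 1*(-134859))) + w = 1/(-34992 + (105219 - 1*(-134859))) + 124724 = 1/(-34992 + (105219 + 134859)) + 124724 = 1/(-34992 + 240078) + 124724 = 1/205086 + 124724 = 25579146265/205086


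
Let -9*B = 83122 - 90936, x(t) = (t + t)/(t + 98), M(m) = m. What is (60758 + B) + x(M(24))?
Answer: 33833012/549 ≈ 61627.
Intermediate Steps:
x(t) = 2*t/(98 + t) (x(t) = (2*t)/(98 + t) = 2*t/(98 + t))
B = 7814/9 (B = -(83122 - 90936)/9 = -⅑*(-7814) = 7814/9 ≈ 868.22)
(60758 + B) + x(M(24)) = (60758 + 7814/9) + 2*24/(98 + 24) = 554636/9 + 2*24/122 = 554636/9 + 2*24*(1/122) = 554636/9 + 24/61 = 33833012/549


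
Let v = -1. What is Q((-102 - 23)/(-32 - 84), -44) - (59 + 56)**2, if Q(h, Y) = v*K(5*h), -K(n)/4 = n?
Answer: -382900/29 ≈ -13203.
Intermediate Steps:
K(n) = -4*n
Q(h, Y) = 20*h (Q(h, Y) = -(-4)*5*h = -(-20)*h = 20*h)
Q((-102 - 23)/(-32 - 84), -44) - (59 + 56)**2 = 20*((-102 - 23)/(-32 - 84)) - (59 + 56)**2 = 20*(-125/(-116)) - 1*115**2 = 20*(-125*(-1/116)) - 1*13225 = 20*(125/116) - 13225 = 625/29 - 13225 = -382900/29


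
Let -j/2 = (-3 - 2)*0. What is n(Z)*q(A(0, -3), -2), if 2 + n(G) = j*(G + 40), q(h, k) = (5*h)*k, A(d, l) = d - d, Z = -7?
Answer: 0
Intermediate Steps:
j = 0 (j = -2*(-3 - 2)*0 = -(-10)*0 = -2*0 = 0)
A(d, l) = 0
q(h, k) = 5*h*k
n(G) = -2 (n(G) = -2 + 0*(G + 40) = -2 + 0*(40 + G) = -2 + 0 = -2)
n(Z)*q(A(0, -3), -2) = -10*0*(-2) = -2*0 = 0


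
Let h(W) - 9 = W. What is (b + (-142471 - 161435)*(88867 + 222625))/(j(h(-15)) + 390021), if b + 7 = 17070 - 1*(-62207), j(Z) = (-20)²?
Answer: -94664208482/390421 ≈ -2.4247e+5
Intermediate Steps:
h(W) = 9 + W
j(Z) = 400
b = 79270 (b = -7 + (17070 - 1*(-62207)) = -7 + (17070 + 62207) = -7 + 79277 = 79270)
(b + (-142471 - 161435)*(88867 + 222625))/(j(h(-15)) + 390021) = (79270 + (-142471 - 161435)*(88867 + 222625))/(400 + 390021) = (79270 - 303906*311492)/390421 = (79270 - 94664287752)*(1/390421) = -94664208482*1/390421 = -94664208482/390421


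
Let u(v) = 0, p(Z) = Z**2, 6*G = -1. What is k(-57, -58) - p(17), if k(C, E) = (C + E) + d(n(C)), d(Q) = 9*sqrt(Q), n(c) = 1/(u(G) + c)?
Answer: -404 + 3*I*sqrt(57)/19 ≈ -404.0 + 1.1921*I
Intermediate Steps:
G = -1/6 (G = (1/6)*(-1) = -1/6 ≈ -0.16667)
n(c) = 1/c (n(c) = 1/(0 + c) = 1/c)
k(C, E) = C + E + 9*sqrt(1/C) (k(C, E) = (C + E) + 9*sqrt(1/C) = C + E + 9*sqrt(1/C))
k(-57, -58) - p(17) = (-57 - 58 + 9*sqrt(1/(-57))) - 1*17**2 = (-57 - 58 + 9*sqrt(-1/57)) - 1*289 = (-57 - 58 + 9*(I*sqrt(57)/57)) - 289 = (-57 - 58 + 3*I*sqrt(57)/19) - 289 = (-115 + 3*I*sqrt(57)/19) - 289 = -404 + 3*I*sqrt(57)/19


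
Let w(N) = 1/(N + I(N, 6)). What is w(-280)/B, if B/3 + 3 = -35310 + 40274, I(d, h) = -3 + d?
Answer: -1/8379129 ≈ -1.1934e-7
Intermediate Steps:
B = 14883 (B = -9 + 3*(-35310 + 40274) = -9 + 3*4964 = -9 + 14892 = 14883)
w(N) = 1/(-3 + 2*N) (w(N) = 1/(N + (-3 + N)) = 1/(-3 + 2*N))
w(-280)/B = 1/((-3 + 2*(-280))*14883) = (1/14883)/(-3 - 560) = (1/14883)/(-563) = -1/563*1/14883 = -1/8379129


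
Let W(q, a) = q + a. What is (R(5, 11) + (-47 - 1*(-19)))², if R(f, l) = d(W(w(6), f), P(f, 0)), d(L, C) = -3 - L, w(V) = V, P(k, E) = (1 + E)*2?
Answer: 1764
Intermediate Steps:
P(k, E) = 2 + 2*E
W(q, a) = a + q
R(f, l) = -9 - f (R(f, l) = -3 - (f + 6) = -3 - (6 + f) = -3 + (-6 - f) = -9 - f)
(R(5, 11) + (-47 - 1*(-19)))² = ((-9 - 1*5) + (-47 - 1*(-19)))² = ((-9 - 5) + (-47 + 19))² = (-14 - 28)² = (-42)² = 1764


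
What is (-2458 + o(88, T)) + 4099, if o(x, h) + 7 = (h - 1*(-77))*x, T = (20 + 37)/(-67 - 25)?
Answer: 192176/23 ≈ 8355.5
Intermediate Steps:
T = -57/92 (T = 57/(-92) = 57*(-1/92) = -57/92 ≈ -0.61957)
o(x, h) = -7 + x*(77 + h) (o(x, h) = -7 + (h - 1*(-77))*x = -7 + (h + 77)*x = -7 + (77 + h)*x = -7 + x*(77 + h))
(-2458 + o(88, T)) + 4099 = (-2458 + (-7 + 77*88 - 57/92*88)) + 4099 = (-2458 + (-7 + 6776 - 1254/23)) + 4099 = (-2458 + 154433/23) + 4099 = 97899/23 + 4099 = 192176/23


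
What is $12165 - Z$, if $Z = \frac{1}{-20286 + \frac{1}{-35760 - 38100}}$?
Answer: $\frac{18227111059425}{1498323961} \approx 12165.0$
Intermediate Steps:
$Z = - \frac{73860}{1498323961}$ ($Z = \frac{1}{-20286 + \frac{1}{-73860}} = \frac{1}{-20286 - \frac{1}{73860}} = \frac{1}{- \frac{1498323961}{73860}} = - \frac{73860}{1498323961} \approx -4.9295 \cdot 10^{-5}$)
$12165 - Z = 12165 - - \frac{73860}{1498323961} = 12165 + \frac{73860}{1498323961} = \frac{18227111059425}{1498323961}$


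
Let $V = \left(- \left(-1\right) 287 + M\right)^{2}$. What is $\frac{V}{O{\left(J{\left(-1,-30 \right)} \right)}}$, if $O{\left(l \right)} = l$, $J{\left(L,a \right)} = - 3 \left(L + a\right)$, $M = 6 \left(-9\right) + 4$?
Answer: $\frac{18723}{31} \approx 603.97$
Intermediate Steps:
$M = -50$ ($M = -54 + 4 = -50$)
$J{\left(L,a \right)} = - 3 L - 3 a$
$V = 56169$ ($V = \left(- \left(-1\right) 287 - 50\right)^{2} = \left(\left(-1\right) \left(-287\right) - 50\right)^{2} = \left(287 - 50\right)^{2} = 237^{2} = 56169$)
$\frac{V}{O{\left(J{\left(-1,-30 \right)} \right)}} = \frac{56169}{\left(-3\right) \left(-1\right) - -90} = \frac{56169}{3 + 90} = \frac{56169}{93} = 56169 \cdot \frac{1}{93} = \frac{18723}{31}$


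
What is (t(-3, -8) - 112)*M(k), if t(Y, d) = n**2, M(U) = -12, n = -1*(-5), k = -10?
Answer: 1044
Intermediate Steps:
n = 5
t(Y, d) = 25 (t(Y, d) = 5**2 = 25)
(t(-3, -8) - 112)*M(k) = (25 - 112)*(-12) = -87*(-12) = 1044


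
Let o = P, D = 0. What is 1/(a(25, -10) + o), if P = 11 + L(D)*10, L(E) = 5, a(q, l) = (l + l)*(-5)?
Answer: 1/161 ≈ 0.0062112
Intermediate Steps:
a(q, l) = -10*l (a(q, l) = (2*l)*(-5) = -10*l)
P = 61 (P = 11 + 5*10 = 11 + 50 = 61)
o = 61
1/(a(25, -10) + o) = 1/(-10*(-10) + 61) = 1/(100 + 61) = 1/161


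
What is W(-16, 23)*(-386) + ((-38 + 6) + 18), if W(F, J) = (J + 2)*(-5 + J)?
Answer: -173714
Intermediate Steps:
W(F, J) = (-5 + J)*(2 + J) (W(F, J) = (2 + J)*(-5 + J) = (-5 + J)*(2 + J))
W(-16, 23)*(-386) + ((-38 + 6) + 18) = (-10 + 23² - 3*23)*(-386) + ((-38 + 6) + 18) = (-10 + 529 - 69)*(-386) + (-32 + 18) = 450*(-386) - 14 = -173700 - 14 = -173714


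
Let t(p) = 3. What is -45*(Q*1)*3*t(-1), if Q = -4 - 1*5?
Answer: 3645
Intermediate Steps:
Q = -9 (Q = -4 - 5 = -9)
-45*(Q*1)*3*t(-1) = -45*-9*1*3*3 = -45*(-9*3)*3 = -(-1215)*3 = -45*(-81) = 3645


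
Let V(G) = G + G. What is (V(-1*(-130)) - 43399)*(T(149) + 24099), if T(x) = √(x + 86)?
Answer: -1039606761 - 43139*√235 ≈ -1.0403e+9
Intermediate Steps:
V(G) = 2*G
T(x) = √(86 + x)
(V(-1*(-130)) - 43399)*(T(149) + 24099) = (2*(-1*(-130)) - 43399)*(√(86 + 149) + 24099) = (2*130 - 43399)*(√235 + 24099) = (260 - 43399)*(24099 + √235) = -43139*(24099 + √235) = -1039606761 - 43139*√235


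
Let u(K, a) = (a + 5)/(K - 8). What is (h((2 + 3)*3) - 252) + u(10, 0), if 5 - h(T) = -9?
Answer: -471/2 ≈ -235.50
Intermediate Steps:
h(T) = 14 (h(T) = 5 - 1*(-9) = 5 + 9 = 14)
u(K, a) = (5 + a)/(-8 + K)
(h((2 + 3)*3) - 252) + u(10, 0) = (14 - 252) + (5 + 0)/(-8 + 10) = -238 + 5/2 = -471/2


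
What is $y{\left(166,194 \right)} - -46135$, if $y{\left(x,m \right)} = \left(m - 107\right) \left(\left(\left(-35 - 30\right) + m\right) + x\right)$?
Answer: $71800$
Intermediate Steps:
$y{\left(x,m \right)} = \left(-107 + m\right) \left(-65 + m + x\right)$ ($y{\left(x,m \right)} = \left(-107 + m\right) \left(\left(-65 + m\right) + x\right) = \left(-107 + m\right) \left(-65 + m + x\right)$)
$y{\left(166,194 \right)} - -46135 = \left(6955 + 194^{2} - 33368 - 17762 + 194 \cdot 166\right) - -46135 = \left(6955 + 37636 - 33368 - 17762 + 32204\right) + 46135 = 25665 + 46135 = 71800$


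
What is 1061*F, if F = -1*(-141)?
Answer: 149601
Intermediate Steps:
F = 141
1061*F = 1061*141 = 149601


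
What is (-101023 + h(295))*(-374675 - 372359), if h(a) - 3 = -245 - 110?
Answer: 75730571750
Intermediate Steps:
h(a) = -352 (h(a) = 3 + (-245 - 110) = 3 - 355 = -352)
(-101023 + h(295))*(-374675 - 372359) = (-101023 - 352)*(-374675 - 372359) = -101375*(-747034) = 75730571750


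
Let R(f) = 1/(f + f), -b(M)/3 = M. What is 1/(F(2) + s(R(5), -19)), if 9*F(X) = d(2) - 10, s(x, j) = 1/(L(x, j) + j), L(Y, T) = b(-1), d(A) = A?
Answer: -144/137 ≈ -1.0511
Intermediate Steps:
b(M) = -3*M
L(Y, T) = 3 (L(Y, T) = -3*(-1) = 3)
R(f) = 1/(2*f)
s(x, j) = 1/(3 + j)
F(X) = -8/9 (F(X) = (2 - 10)/9 = (⅑)*(-8) = -8/9)
1/(F(2) + s(R(5), -19)) = 1/(-8/9 + 1/(3 - 19)) = 1/(-8/9 + 1/(-16)) = 1/(-8/9 - 1/16) = 1/(-137/144) = -144/137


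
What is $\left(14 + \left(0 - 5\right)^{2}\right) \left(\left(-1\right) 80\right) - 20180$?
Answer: $-23300$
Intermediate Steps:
$\left(14 + \left(0 - 5\right)^{2}\right) \left(\left(-1\right) 80\right) - 20180 = \left(14 + \left(-5\right)^{2}\right) \left(-80\right) - 20180 = \left(14 + 25\right) \left(-80\right) - 20180 = 39 \left(-80\right) - 20180 = -3120 - 20180 = -23300$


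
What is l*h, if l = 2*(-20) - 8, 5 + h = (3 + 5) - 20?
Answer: 816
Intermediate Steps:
h = -17 (h = -5 + ((3 + 5) - 20) = -5 + (8 - 20) = -5 - 12 = -17)
l = -48 (l = -40 - 8 = -48)
l*h = -48*(-17) = 816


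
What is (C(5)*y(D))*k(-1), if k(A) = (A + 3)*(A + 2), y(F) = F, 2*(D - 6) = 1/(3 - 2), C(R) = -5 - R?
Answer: -130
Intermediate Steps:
D = 13/2 (D = 6 + 1/(2*(3 - 2)) = 6 + (½)/1 = 6 + (½)*1 = 6 + ½ = 13/2 ≈ 6.5000)
k(A) = (2 + A)*(3 + A) (k(A) = (3 + A)*(2 + A) = (2 + A)*(3 + A))
(C(5)*y(D))*k(-1) = ((-5 - 1*5)*(13/2))*(6 + (-1)² + 5*(-1)) = ((-5 - 5)*(13/2))*(6 + 1 - 5) = -10*13/2*2 = -65*2 = -130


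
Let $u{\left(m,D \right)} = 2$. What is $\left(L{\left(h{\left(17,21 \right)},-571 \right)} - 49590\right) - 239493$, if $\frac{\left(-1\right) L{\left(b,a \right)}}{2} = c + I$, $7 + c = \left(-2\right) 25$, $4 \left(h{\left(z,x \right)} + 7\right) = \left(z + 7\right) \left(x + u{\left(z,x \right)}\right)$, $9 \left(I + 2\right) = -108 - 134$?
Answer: $- \frac{2600201}{9} \approx -2.8891 \cdot 10^{5}$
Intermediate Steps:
$I = - \frac{260}{9}$ ($I = -2 + \frac{-108 - 134}{9} = -2 + \frac{1}{9} \left(-242\right) = -2 - \frac{242}{9} = - \frac{260}{9} \approx -28.889$)
$h{\left(z,x \right)} = -7 + \frac{\left(2 + x\right) \left(7 + z\right)}{4}$ ($h{\left(z,x \right)} = -7 + \frac{\left(z + 7\right) \left(x + 2\right)}{4} = -7 + \frac{\left(7 + z\right) \left(2 + x\right)}{4} = -7 + \frac{\left(2 + x\right) \left(7 + z\right)}{4}$)
$c = -57$ ($c = -7 - 50 = -57$)
$L{\left(b,a \right)} = \frac{1546}{9}$ ($L{\left(b,a \right)} = - 2 \left(-57 - \frac{260}{9}\right) = \left(-2\right) \left(- \frac{773}{9}\right) = \frac{1546}{9}$)
$\left(L{\left(h{\left(17,21 \right)},-571 \right)} - 49590\right) - 239493 = \left(\frac{1546}{9} - 49590\right) - 239493 = - \frac{444764}{9} - 239493 = - \frac{2600201}{9}$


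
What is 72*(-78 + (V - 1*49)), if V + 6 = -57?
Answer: -13680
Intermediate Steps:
V = -63 (V = -6 - 57 = -63)
72*(-78 + (V - 1*49)) = 72*(-78 + (-63 - 1*49)) = 72*(-78 + (-63 - 49)) = 72*(-78 - 112) = 72*(-190) = -13680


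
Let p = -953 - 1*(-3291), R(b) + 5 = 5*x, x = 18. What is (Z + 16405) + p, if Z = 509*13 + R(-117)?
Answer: 25445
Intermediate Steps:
R(b) = 85 (R(b) = -5 + 5*18 = -5 + 90 = 85)
Z = 6702 (Z = 509*13 + 85 = 6617 + 85 = 6702)
p = 2338 (p = -953 + 3291 = 2338)
(Z + 16405) + p = (6702 + 16405) + 2338 = 23107 + 2338 = 25445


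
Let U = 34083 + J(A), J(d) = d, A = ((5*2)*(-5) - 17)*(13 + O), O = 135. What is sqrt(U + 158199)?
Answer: sqrt(182366) ≈ 427.04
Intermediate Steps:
A = -9916 (A = ((5*2)*(-5) - 17)*(13 + 135) = (10*(-5) - 17)*148 = (-50 - 17)*148 = -67*148 = -9916)
U = 24167 (U = 34083 - 9916 = 24167)
sqrt(U + 158199) = sqrt(24167 + 158199) = sqrt(182366)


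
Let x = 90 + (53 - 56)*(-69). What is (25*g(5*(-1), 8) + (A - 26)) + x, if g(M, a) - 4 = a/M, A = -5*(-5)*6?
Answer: 481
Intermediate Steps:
A = 150 (A = 25*6 = 150)
g(M, a) = 4 + a/M
x = 297 (x = 90 - 3*(-69) = 90 + 207 = 297)
(25*g(5*(-1), 8) + (A - 26)) + x = (25*(4 + 8/((5*(-1)))) + (150 - 26)) + 297 = (25*(4 + 8/(-5)) + 124) + 297 = (25*(4 + 8*(-⅕)) + 124) + 297 = (25*(4 - 8/5) + 124) + 297 = (25*(12/5) + 124) + 297 = (60 + 124) + 297 = 184 + 297 = 481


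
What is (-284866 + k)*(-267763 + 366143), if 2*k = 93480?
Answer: -23426835880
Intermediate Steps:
k = 46740 (k = (1/2)*93480 = 46740)
(-284866 + k)*(-267763 + 366143) = (-284866 + 46740)*(-267763 + 366143) = -238126*98380 = -23426835880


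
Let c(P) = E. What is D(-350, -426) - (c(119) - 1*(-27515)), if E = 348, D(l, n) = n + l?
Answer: -28639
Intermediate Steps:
D(l, n) = l + n
c(P) = 348
D(-350, -426) - (c(119) - 1*(-27515)) = (-350 - 426) - (348 - 1*(-27515)) = -776 - (348 + 27515) = -776 - 1*27863 = -776 - 27863 = -28639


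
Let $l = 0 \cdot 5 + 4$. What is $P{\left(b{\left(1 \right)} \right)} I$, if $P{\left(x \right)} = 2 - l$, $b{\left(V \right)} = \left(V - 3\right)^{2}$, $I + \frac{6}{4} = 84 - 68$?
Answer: $-29$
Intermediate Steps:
$I = \frac{29}{2}$ ($I = - \frac{3}{2} + \left(84 - 68\right) = - \frac{3}{2} + 16 = \frac{29}{2} \approx 14.5$)
$l = 4$ ($l = 0 + 4 = 4$)
$b{\left(V \right)} = \left(-3 + V\right)^{2}$
$P{\left(x \right)} = -2$ ($P{\left(x \right)} = 2 - 4 = -2$)
$P{\left(b{\left(1 \right)} \right)} I = \left(-2\right) \frac{29}{2} = -29$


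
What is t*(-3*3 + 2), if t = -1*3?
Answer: 21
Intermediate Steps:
t = -3
t*(-3*3 + 2) = -3*(-3*3 + 2) = -3*(-9 + 2) = -3*(-7) = 21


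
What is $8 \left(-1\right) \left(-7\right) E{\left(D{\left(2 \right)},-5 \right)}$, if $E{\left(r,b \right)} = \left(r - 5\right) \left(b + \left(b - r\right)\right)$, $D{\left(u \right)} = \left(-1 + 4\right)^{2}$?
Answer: $-4256$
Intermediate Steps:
$D{\left(u \right)} = 9$ ($D{\left(u \right)} = 3^{2} = 9$)
$E{\left(r,b \right)} = \left(-5 + r\right) \left(- r + 2 b\right)$
$8 \left(-1\right) \left(-7\right) E{\left(D{\left(2 \right)},-5 \right)} = 8 \left(-1\right) \left(-7\right) \left(- 9^{2} - -50 + 5 \cdot 9 + 2 \left(-5\right) 9\right) = \left(-8\right) \left(-7\right) \left(\left(-1\right) 81 + 50 + 45 - 90\right) = 56 \left(-81 + 50 + 45 - 90\right) = 56 \left(-76\right) = -4256$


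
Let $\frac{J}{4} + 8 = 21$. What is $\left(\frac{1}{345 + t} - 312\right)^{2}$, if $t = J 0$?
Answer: $\frac{11586154321}{119025} \approx 97342.0$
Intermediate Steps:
$J = 52$ ($J = -32 + 4 \cdot 21 = -32 + 84 = 52$)
$t = 0$ ($t = 52 \cdot 0 = 0$)
$\left(\frac{1}{345 + t} - 312\right)^{2} = \left(\frac{1}{345 + 0} - 312\right)^{2} = \left(\frac{1}{345} - 312\right)^{2} = \left(- \frac{107639}{345}\right)^{2} = \frac{11586154321}{119025}$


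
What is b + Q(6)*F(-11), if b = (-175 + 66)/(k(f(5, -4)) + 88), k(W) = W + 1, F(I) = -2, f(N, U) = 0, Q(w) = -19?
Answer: 3273/89 ≈ 36.775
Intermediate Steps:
k(W) = 1 + W
b = -109/89 (b = (-175 + 66)/((1 + 0) + 88) = -109/(1 + 88) = -109/89 ≈ -1.2247)
b + Q(6)*F(-11) = -109/89 - 19*(-2) = -109/89 + 38 = 3273/89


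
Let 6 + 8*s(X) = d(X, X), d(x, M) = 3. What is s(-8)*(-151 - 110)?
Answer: 783/8 ≈ 97.875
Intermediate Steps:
s(X) = -3/8 (s(X) = -¾ + (⅛)*3 = -¾ + 3/8 = -3/8)
s(-8)*(-151 - 110) = -3*(-151 - 110)/8 = -3/8*(-261) = 783/8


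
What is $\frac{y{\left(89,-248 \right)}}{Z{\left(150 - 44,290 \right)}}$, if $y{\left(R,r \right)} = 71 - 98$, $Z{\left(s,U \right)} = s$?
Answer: $- \frac{27}{106} \approx -0.25472$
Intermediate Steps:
$y{\left(R,r \right)} = -27$
$\frac{y{\left(89,-248 \right)}}{Z{\left(150 - 44,290 \right)}} = - \frac{27}{150 - 44} = - \frac{27}{106}$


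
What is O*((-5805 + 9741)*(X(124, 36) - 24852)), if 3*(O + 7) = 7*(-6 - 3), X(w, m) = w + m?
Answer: 2721255936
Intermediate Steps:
X(w, m) = m + w
O = -28 (O = -7 + (7*(-6 - 3))/3 = -7 + (7*(-9))/3 = -7 + (⅓)*(-63) = -7 - 21 = -28)
O*((-5805 + 9741)*(X(124, 36) - 24852)) = -28*(-5805 + 9741)*((36 + 124) - 24852) = -110208*(160 - 24852) = -110208*(-24692) = -28*(-97187712) = 2721255936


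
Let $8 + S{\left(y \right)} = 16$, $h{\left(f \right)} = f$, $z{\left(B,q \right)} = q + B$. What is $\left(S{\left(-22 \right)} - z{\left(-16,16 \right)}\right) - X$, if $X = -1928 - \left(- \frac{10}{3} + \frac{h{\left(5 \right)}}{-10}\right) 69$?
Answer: $\frac{3343}{2} \approx 1671.5$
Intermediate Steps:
$z{\left(B,q \right)} = B + q$
$S{\left(y \right)} = 8$ ($S{\left(y \right)} = -8 + 16 = 8$)
$X = - \frac{3327}{2}$ ($X = -1928 - \left(- \frac{10}{3} + \frac{5}{-10}\right) 69 = -1928 - \left(\left(-10\right) \frac{1}{3} + 5 \left(- \frac{1}{10}\right)\right) 69 = -1928 - \left(- \frac{10}{3} - \frac{1}{2}\right) 69 = -1928 - \left(- \frac{23}{6}\right) 69 = -1928 - - \frac{529}{2} = -1928 + \frac{529}{2} = - \frac{3327}{2} \approx -1663.5$)
$\left(S{\left(-22 \right)} - z{\left(-16,16 \right)}\right) - X = \left(8 - \left(-16 + 16\right)\right) - - \frac{3327}{2} = \left(8 - 0\right) + \frac{3327}{2} = \left(8 + 0\right) + \frac{3327}{2} = 8 + \frac{3327}{2} = \frac{3343}{2}$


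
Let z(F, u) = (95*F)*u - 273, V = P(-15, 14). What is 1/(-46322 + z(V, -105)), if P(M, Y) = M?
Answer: 1/103030 ≈ 9.7059e-6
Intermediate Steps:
V = -15
z(F, u) = -273 + 95*F*u (z(F, u) = 95*F*u - 273 = -273 + 95*F*u)
1/(-46322 + z(V, -105)) = 1/(-46322 + (-273 + 95*(-15)*(-105))) = 1/(-46322 + (-273 + 149625)) = 1/(-46322 + 149352) = 1/103030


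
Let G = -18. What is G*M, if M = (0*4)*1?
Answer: 0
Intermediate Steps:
M = 0 (M = 0*1 = 0)
G*M = -18*0 = 0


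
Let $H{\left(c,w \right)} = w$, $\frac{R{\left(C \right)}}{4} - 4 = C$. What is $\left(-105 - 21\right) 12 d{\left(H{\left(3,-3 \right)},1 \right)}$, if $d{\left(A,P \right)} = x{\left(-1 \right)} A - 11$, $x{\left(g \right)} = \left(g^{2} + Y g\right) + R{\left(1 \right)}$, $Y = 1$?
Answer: $107352$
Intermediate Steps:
$R{\left(C \right)} = 16 + 4 C$
$x{\left(g \right)} = 20 + g + g^{2}$ ($x{\left(g \right)} = \left(g^{2} + 1 g\right) + \left(16 + 4 \cdot 1\right) = \left(g^{2} + g\right) + \left(16 + 4\right) = \left(g + g^{2}\right) + 20 = 20 + g + g^{2}$)
$d{\left(A,P \right)} = -11 + 20 A$ ($d{\left(A,P \right)} = \left(20 - 1 + \left(-1\right)^{2}\right) A - 11 = \left(20 - 1 + 1\right) A - 11 = 20 A - 11 = -11 + 20 A$)
$\left(-105 - 21\right) 12 d{\left(H{\left(3,-3 \right)},1 \right)} = \left(-105 - 21\right) 12 \left(-11 + 20 \left(-3\right)\right) = \left(-105 - 21\right) 12 \left(-11 - 60\right) = \left(-126\right) 12 \left(-71\right) = \left(-1512\right) \left(-71\right) = 107352$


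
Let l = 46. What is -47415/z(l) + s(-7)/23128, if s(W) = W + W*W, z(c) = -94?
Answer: 39164931/77644 ≈ 504.42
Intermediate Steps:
s(W) = W + W**2
-47415/z(l) + s(-7)/23128 = -47415/(-94) - 7*(1 - 7)/23128 = -47415*(-1/94) - 7*(-6)*(1/23128) = 47415/94 + 42*(1/23128) = 47415/94 + 3/1652 = 39164931/77644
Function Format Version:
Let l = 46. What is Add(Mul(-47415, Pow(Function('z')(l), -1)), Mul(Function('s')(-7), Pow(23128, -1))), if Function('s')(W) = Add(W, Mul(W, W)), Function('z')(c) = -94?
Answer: Rational(39164931, 77644) ≈ 504.42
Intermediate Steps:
Function('s')(W) = Add(W, Pow(W, 2))
Add(Mul(-47415, Pow(Function('z')(l), -1)), Mul(Function('s')(-7), Pow(23128, -1))) = Add(Mul(-47415, Pow(-94, -1)), Mul(Mul(-7, Add(1, -7)), Pow(23128, -1))) = Add(Mul(-47415, Rational(-1, 94)), Mul(Mul(-7, -6), Rational(1, 23128))) = Add(Rational(47415, 94), Mul(42, Rational(1, 23128))) = Add(Rational(47415, 94), Rational(3, 1652)) = Rational(39164931, 77644)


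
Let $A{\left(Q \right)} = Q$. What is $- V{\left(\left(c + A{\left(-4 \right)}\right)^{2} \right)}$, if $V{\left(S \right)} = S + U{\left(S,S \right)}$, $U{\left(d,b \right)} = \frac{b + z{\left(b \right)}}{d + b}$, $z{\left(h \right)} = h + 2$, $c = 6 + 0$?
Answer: $- \frac{21}{4} \approx -5.25$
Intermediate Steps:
$c = 6$
$z{\left(h \right)} = 2 + h$
$U{\left(d,b \right)} = \frac{2 + 2 b}{b + d}$ ($U{\left(d,b \right)} = \frac{b + \left(2 + b\right)}{d + b} = \frac{2 + 2 b}{b + d}$)
$V{\left(S \right)} = S + \frac{1 + S}{S}$ ($V{\left(S \right)} = S + \frac{2 \left(1 + S\right)}{S + S} = S + \frac{2 \left(1 + S\right)}{2 S} = S + 2 \frac{1}{2 S} \left(1 + S\right) = S + \frac{1 + S}{S}$)
$- V{\left(\left(c + A{\left(-4 \right)}\right)^{2} \right)} = - (1 + \left(6 - 4\right)^{2} + \frac{1}{\left(6 - 4\right)^{2}}) = - (1 + 2^{2} + \frac{1}{2^{2}}) = - (1 + 4 + \frac{1}{4}) = \left(-1\right) \frac{21}{4} = - \frac{21}{4}$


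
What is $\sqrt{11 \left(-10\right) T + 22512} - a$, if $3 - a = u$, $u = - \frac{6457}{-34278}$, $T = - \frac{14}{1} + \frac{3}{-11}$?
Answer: $- \frac{96377}{34278} + \sqrt{24082} \approx 152.37$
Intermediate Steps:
$T = - \frac{157}{11}$ ($T = \left(-14\right) 1 + 3 \left(- \frac{1}{11}\right) = -14 - \frac{3}{11} = - \frac{157}{11} \approx -14.273$)
$u = \frac{6457}{34278}$ ($u = \left(-6457\right) \left(- \frac{1}{34278}\right) = \frac{6457}{34278} \approx 0.18837$)
$a = \frac{96377}{34278}$ ($a = 3 - \frac{6457}{34278} = \frac{96377}{34278} \approx 2.8116$)
$\sqrt{11 \left(-10\right) T + 22512} - a = \sqrt{11 \left(-10\right) \left(- \frac{157}{11}\right) + 22512} - \frac{96377}{34278} = \sqrt{\left(-110\right) \left(- \frac{157}{11}\right) + 22512} - \frac{96377}{34278} = \sqrt{1570 + 22512} - \frac{96377}{34278} = \sqrt{24082} - \frac{96377}{34278} = - \frac{96377}{34278} + \sqrt{24082}$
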